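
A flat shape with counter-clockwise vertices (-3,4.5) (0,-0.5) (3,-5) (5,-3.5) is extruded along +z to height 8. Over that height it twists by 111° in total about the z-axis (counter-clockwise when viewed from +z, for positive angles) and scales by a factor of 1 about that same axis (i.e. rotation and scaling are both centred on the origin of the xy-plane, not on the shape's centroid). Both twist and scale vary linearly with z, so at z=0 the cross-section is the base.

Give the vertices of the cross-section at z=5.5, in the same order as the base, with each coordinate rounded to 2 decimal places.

t = z/height = 5.5/8 = 0.6875
s = 1 + (scale-1)·z/height = 1 + (1-1)·5.5/8 = 1.000000
θ = twist·z/height = 111°·5.5/8 = 76.3125° = 1.331904 rad
cos θ = 0.236626, sin θ = 0.971601 (intermediates below are computed at full precision and shown rounded to 5 d.p.)
v1: (-3,4.5) → rotate → (-5.08208,-1.84998) → ×s → (-5.08208,-1.84998) → (-5.08,-1.85)
v2: (0,-0.5) → rotate → (0.48580,-0.11831) → ×s → (0.48580,-0.11831) → (0.49,-0.12)
v3: (3,-5) → rotate → (5.56788,1.73167) → ×s → (5.56788,1.73167) → (5.57,1.73)
v4: (5,-3.5) → rotate → (4.58373,4.02981) → ×s → (4.58373,4.02981) → (4.58,4.03)

Cross-section at z=5.5: (-5.08,-1.85) (0.49,-0.12) (5.57,1.73) (4.58,4.03)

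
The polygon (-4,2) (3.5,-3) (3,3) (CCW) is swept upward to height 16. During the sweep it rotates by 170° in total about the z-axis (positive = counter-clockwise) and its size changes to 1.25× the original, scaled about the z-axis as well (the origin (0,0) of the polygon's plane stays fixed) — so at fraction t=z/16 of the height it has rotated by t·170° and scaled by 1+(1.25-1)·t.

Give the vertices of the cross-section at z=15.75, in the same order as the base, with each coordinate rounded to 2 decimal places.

Cross-section at z=15.75: (4.32,-3.52) (-3.44,4.60) (-4.47,-2.83)

t = z/height = 15.75/16 = 0.984375
s = 1 + (scale-1)·z/height = 1 + (1.25-1)·15.75/16 = 1.246094
θ = twist·z/height = 170°·15.75/16 = 167.3438° = 2.920699 rad
cos θ = -0.975702, sin θ = 0.219101 (intermediates below are computed at full precision and shown rounded to 5 d.p.)
v1: (-4,2) → rotate → (3.46461,-2.82781) → ×s → (4.31722,-3.52372) → (4.32,-3.52)
v2: (3.5,-3) → rotate → (-2.75765,3.69396) → ×s → (-3.43630,4.60302) → (-3.44,4.60)
v3: (3,3) → rotate → (-3.58441,-2.26980) → ×s → (-4.46651,-2.82839) → (-4.47,-2.83)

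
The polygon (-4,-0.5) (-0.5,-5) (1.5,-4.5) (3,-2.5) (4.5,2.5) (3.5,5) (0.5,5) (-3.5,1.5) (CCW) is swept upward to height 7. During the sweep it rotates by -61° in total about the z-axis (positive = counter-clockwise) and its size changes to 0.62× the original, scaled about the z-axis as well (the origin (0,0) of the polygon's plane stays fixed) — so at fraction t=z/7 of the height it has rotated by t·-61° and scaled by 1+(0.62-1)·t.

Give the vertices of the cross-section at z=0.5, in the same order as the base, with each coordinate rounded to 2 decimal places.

Cross-section at z=0.5: (-3.92,-0.19) (-0.85,-4.81) (1.12,-4.48) (2.73,-2.65) (4.55,2.09) (3.76,4.59) (0.85,4.81) (-3.28,1.71)

t = z/height = 0.5/7 = 0.0714286
s = 1 + (scale-1)·z/height = 1 + (0.62-1)·0.5/7 = 0.972857
θ = twist·z/height = -61°·0.5/7 = -4.3571° = -0.076046 rad
cos θ = 0.997110, sin θ = -0.075973 (intermediates below are computed at full precision and shown rounded to 5 d.p.)
v1: (-4,-0.5) → rotate → (-4.02643,-0.19466) → ×s → (-3.91714,-0.18938) → (-3.92,-0.19)
v2: (-0.5,-5) → rotate → (-0.87842,-4.94756) → ×s → (-0.85458,-4.81327) → (-0.85,-4.81)
v3: (1.5,-4.5) → rotate → (1.15379,-4.60095) → ×s → (1.12247,-4.47607) → (1.12,-4.48)
v4: (3,-2.5) → rotate → (2.80140,-2.72069) → ×s → (2.72536,-2.64685) → (2.73,-2.65)
v5: (4.5,2.5) → rotate → (4.67693,2.15090) → ×s → (4.54998,2.09251) → (4.55,2.09)
v6: (3.5,5) → rotate → (3.86975,4.71964) → ×s → (3.76471,4.59154) → (3.76,4.59)
v7: (0.5,5) → rotate → (0.87842,4.94756) → ×s → (0.85458,4.81327) → (0.85,4.81)
v8: (-3.5,1.5) → rotate → (-3.37592,1.76157) → ×s → (-3.28429,1.71376) → (-3.28,1.71)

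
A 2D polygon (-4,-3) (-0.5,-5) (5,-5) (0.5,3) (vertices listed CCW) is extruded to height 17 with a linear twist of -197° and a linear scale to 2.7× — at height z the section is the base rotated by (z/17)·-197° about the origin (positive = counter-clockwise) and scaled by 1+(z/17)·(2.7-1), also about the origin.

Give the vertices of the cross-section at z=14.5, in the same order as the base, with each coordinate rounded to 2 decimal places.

Cross-section at z=14.5: (8.06,9.22) (-1.34,12.24) (-14.52,9.44) (0.33,-7.44)

t = z/height = 14.5/17 = 0.852941
s = 1 + (scale-1)·z/height = 1 + (2.7-1)·14.5/17 = 2.450000
θ = twist·z/height = -197°·14.5/17 = -168.0294° = -2.932666 rad
cos θ = -0.978254, sin θ = -0.207410 (intermediates below are computed at full precision and shown rounded to 5 d.p.)
v1: (-4,-3) → rotate → (3.29079,3.76440) → ×s → (8.06243,9.22278) → (8.06,9.22)
v2: (-0.5,-5) → rotate → (-0.54792,4.99498) → ×s → (-1.34241,12.23769) → (-1.34,12.24)
v3: (5,-5) → rotate → (-5.92832,3.85422) → ×s → (-14.52438,9.44285) → (-14.52,9.44)
v4: (0.5,3) → rotate → (0.13310,-3.03847) → ×s → (0.32610,-7.44425) → (0.33,-7.44)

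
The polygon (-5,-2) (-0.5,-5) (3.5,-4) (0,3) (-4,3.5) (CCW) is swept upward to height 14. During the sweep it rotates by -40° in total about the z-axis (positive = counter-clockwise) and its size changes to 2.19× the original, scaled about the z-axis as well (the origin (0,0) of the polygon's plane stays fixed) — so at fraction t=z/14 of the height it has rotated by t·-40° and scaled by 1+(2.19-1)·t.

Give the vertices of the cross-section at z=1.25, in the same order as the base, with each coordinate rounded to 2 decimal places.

Cross-section at z=1.25: (-5.66,-1.86) (-0.90,-5.49) (3.59,-4.66) (0.21,3.31) (-4.18,4.14)

t = z/height = 1.25/14 = 0.0892857
s = 1 + (scale-1)·z/height = 1 + (2.19-1)·1.25/14 = 1.106250
θ = twist·z/height = -40°·1.25/14 = -3.5714° = -0.062333 rad
cos θ = 0.998058, sin θ = -0.062293 (intermediates below are computed at full precision and shown rounded to 5 d.p.)
v1: (-5,-2) → rotate → (-5.11488,-1.68465) → ×s → (-5.65833,-1.86365) → (-5.66,-1.86)
v2: (-0.5,-5) → rotate → (-0.81049,-4.95914) → ×s → (-0.89661,-5.48605) → (-0.90,-5.49)
v3: (3.5,-4) → rotate → (3.24403,-4.21026) → ×s → (3.58871,-4.65760) → (3.59,-4.66)
v4: (0,3) → rotate → (0.18688,2.99417) → ×s → (0.20673,3.31230) → (0.21,3.31)
v5: (-4,3.5) → rotate → (-3.77421,3.74237) → ×s → (-4.17522,4.14000) → (-4.18,4.14)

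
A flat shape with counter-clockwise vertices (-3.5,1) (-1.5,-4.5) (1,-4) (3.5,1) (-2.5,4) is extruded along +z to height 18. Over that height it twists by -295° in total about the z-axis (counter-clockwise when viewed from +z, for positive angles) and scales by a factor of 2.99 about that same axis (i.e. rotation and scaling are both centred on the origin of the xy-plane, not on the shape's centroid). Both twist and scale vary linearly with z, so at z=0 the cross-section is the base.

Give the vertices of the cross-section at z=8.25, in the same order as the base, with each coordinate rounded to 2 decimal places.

Cross-section at z=8.25: (6.10,3.36) (-4.03,8.13) (-6.75,4.08) (-3.40,-6.07) (8.78,-2.06)

t = z/height = 8.25/18 = 0.458333
s = 1 + (scale-1)·z/height = 1 + (2.99-1)·8.25/18 = 1.912083
θ = twist·z/height = -295°·8.25/18 = -135.2083° = -2.359831 rad
cos θ = -0.709673, sin θ = -0.704531 (intermediates below are computed at full precision and shown rounded to 5 d.p.)
v1: (-3.5,1) → rotate → (3.18839,1.75619) → ×s → (6.09646,3.35797) → (6.10,3.36)
v2: (-1.5,-4.5) → rotate → (-2.10588,4.25033) → ×s → (-4.02662,8.12698) → (-4.03,8.13)
v3: (1,-4) → rotate → (-3.52780,2.13416) → ×s → (-6.74544,4.08070) → (-6.75,4.08)
v4: (3.5,1) → rotate → (-1.77933,-3.17553) → ×s → (-3.40222,-6.07188) → (-3.40,-6.07)
v5: (-2.5,4) → rotate → (4.59231,-1.07737) → ×s → (8.78087,-2.06001) → (8.78,-2.06)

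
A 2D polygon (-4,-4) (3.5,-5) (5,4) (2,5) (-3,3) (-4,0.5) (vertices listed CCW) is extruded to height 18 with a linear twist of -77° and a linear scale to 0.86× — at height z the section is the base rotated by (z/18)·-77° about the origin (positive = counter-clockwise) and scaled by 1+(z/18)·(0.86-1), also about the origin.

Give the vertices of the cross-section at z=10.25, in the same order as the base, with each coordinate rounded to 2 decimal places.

t = z/height = 10.25/18 = 0.569444
s = 1 + (scale-1)·z/height = 1 + (0.86-1)·10.25/18 = 0.920278
θ = twist·z/height = -77°·10.25/18 = -43.8472° = -0.765278 rad
cos θ = 0.721190, sin θ = -0.692738 (intermediates below are computed at full precision and shown rounded to 5 d.p.)
v1: (-4,-4) → rotate → (-5.65571,-0.11381) → ×s → (-5.20482,-0.10473) → (-5.20,-0.10)
v2: (3.5,-5) → rotate → (-0.93953,-6.03053) → ×s → (-0.86462,-5.54976) → (-0.86,-5.55)
v3: (5,4) → rotate → (6.37690,-0.57893) → ×s → (5.86852,-0.53278) → (5.87,-0.53)
v4: (2,5) → rotate → (4.90607,2.22047) → ×s → (4.51495,2.04345) → (4.51,2.04)
v5: (-3,3) → rotate → (-0.08536,4.24178) → ×s → (-0.07855,3.90362) → (-0.08,3.90)
v6: (-4,0.5) → rotate → (-2.53839,3.13155) → ×s → (-2.33602,2.88189) → (-2.34,2.88)

Cross-section at z=10.25: (-5.20,-0.10) (-0.86,-5.55) (5.87,-0.53) (4.51,2.04) (-0.08,3.90) (-2.34,2.88)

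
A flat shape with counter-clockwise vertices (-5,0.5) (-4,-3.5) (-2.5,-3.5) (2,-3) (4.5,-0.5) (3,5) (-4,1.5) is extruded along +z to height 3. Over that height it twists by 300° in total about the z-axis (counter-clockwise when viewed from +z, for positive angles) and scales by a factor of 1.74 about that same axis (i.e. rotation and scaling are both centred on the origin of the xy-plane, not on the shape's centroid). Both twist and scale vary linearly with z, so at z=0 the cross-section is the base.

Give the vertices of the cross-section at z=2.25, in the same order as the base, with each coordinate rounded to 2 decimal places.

Cross-section at z=2.25: (6.05,4.95) (0.55,8.25) (-1.10,6.60) (-5.50,1.10) (-5.50,-4.40) (2.20,-8.80) (6.05,2.75)

t = z/height = 2.25/3 = 0.75
s = 1 + (scale-1)·z/height = 1 + (1.74-1)·2.25/3 = 1.555000
θ = twist·z/height = 300°·2.25/3 = 225.0000° = 3.926991 rad
cos θ = -0.707107, sin θ = -0.707107 (intermediates below are computed at full precision and shown rounded to 5 d.p.)
v1: (-5,0.5) → rotate → (3.88909,3.18198) → ×s → (6.04753,4.94798) → (6.05,4.95)
v2: (-4,-3.5) → rotate → (0.35355,5.30330) → ×s → (0.54978,8.24663) → (0.55,8.25)
v3: (-2.5,-3.5) → rotate → (-0.70711,4.24264) → ×s → (-1.09955,6.59731) → (-1.10,6.60)
v4: (2,-3) → rotate → (-3.53553,0.70711) → ×s → (-5.49776,1.09955) → (-5.50,1.10)
v5: (4.5,-0.5) → rotate → (-3.53553,-2.82843) → ×s → (-5.49776,-4.39820) → (-5.50,-4.40)
v6: (3,5) → rotate → (1.41421,-5.65685) → ×s → (2.19910,-8.79641) → (2.20,-8.80)
v7: (-4,1.5) → rotate → (3.88909,1.76777) → ×s → (6.04753,2.74888) → (6.05,2.75)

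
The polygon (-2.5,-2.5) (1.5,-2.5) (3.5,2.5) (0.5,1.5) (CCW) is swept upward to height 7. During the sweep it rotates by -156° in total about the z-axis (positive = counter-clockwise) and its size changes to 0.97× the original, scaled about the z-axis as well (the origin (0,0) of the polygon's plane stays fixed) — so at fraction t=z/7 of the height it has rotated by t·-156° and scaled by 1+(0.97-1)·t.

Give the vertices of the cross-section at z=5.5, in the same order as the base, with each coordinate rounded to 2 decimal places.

Cross-section at z=5.5: (-0.74,3.37) (-2.85,0.08) (0.22,-4.19) (0.97,-1.20)

t = z/height = 5.5/7 = 0.785714
s = 1 + (scale-1)·z/height = 1 + (0.97-1)·5.5/7 = 0.976429
θ = twist·z/height = -156°·5.5/7 = -122.5714° = -2.139275 rad
cos θ = -0.538351, sin θ = -0.842721 (intermediates below are computed at full precision and shown rounded to 5 d.p.)
v1: (-2.5,-2.5) → rotate → (-0.76093,3.45268) → ×s → (-0.74299,3.37129) → (-0.74,3.37)
v2: (1.5,-2.5) → rotate → (-2.91433,0.08180) → ×s → (-2.84563,0.07987) → (-2.85,0.08)
v3: (3.5,2.5) → rotate → (0.22258,-4.29540) → ×s → (0.21733,-4.19415) → (0.22,-4.19)
v4: (0.5,1.5) → rotate → (0.99491,-1.22889) → ×s → (0.97145,-1.19992) → (0.97,-1.20)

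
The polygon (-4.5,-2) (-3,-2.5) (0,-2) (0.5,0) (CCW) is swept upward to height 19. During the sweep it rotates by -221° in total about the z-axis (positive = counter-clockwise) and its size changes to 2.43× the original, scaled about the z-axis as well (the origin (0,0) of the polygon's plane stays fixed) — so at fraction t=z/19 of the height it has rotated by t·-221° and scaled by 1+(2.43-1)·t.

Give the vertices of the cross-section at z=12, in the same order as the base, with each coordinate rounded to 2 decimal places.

Cross-section at z=12: (4.05,8.45) (1.26,7.32) (-2.47,2.90) (-0.72,-0.62)

t = z/height = 12/19 = 0.631579
s = 1 + (scale-1)·z/height = 1 + (2.43-1)·12/19 = 1.903158
θ = twist·z/height = -221°·12/19 = -139.5789° = -2.436112 rad
cos θ = -0.761300, sin θ = -0.648400 (intermediates below are computed at full precision and shown rounded to 5 d.p.)
v1: (-4.5,-2) → rotate → (2.12905,4.44040) → ×s → (4.05192,8.45078) → (4.05,8.45)
v2: (-3,-2.5) → rotate → (0.66290,3.84845) → ×s → (1.26161,7.32421) → (1.26,7.32)
v3: (0,-2) → rotate → (-1.29680,1.52260) → ×s → (-2.46801,2.89775) → (-2.47,2.90)
v4: (0.5,0) → rotate → (-0.38065,-0.32420) → ×s → (-0.72444,-0.61700) → (-0.72,-0.62)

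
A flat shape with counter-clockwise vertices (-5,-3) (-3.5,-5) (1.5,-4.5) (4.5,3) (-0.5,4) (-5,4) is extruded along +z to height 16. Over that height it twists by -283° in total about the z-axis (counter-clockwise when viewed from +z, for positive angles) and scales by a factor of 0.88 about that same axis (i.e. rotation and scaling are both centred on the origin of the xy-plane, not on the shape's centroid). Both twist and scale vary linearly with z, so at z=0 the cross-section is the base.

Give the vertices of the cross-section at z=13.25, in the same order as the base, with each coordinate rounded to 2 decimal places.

t = z/height = 13.25/16 = 0.828125
s = 1 + (scale-1)·z/height = 1 + (0.88-1)·13.25/16 = 0.900625
θ = twist·z/height = -283°·13.25/16 = -234.3594° = -4.090343 rad
cos θ = -0.582699, sin θ = 0.812688 (intermediates below are computed at full precision and shown rounded to 5 d.p.)
v1: (-5,-3) → rotate → (5.35156,-2.31534) → ×s → (4.81975,-2.08525) → (4.82,-2.09)
v2: (-3.5,-5) → rotate → (6.10289,0.06909) → ×s → (5.49641,0.06222) → (5.50,0.06)
v3: (1.5,-4.5) → rotate → (2.78305,3.84118) → ×s → (2.50648,3.45946) → (2.51,3.46)
v4: (4.5,3) → rotate → (-5.06021,1.90900) → ×s → (-4.55735,1.71929) → (-4.56,1.72)
v5: (-0.5,4) → rotate → (-2.95940,-2.73714) → ×s → (-2.66531,-2.46514) → (-2.67,-2.47)
v6: (-5,4) → rotate → (-0.33725,-6.39424) → ×s → (-0.30374,-5.75881) → (-0.30,-5.76)

Cross-section at z=13.25: (4.82,-2.09) (5.50,0.06) (2.51,3.46) (-4.56,1.72) (-2.67,-2.47) (-0.30,-5.76)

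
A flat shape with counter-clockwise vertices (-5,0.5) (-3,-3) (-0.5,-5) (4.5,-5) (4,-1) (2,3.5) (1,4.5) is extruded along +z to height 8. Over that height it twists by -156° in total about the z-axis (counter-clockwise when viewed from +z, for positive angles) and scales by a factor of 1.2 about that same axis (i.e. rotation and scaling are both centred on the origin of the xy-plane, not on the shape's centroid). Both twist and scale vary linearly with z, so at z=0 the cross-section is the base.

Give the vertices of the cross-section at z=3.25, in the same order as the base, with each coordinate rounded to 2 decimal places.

Cross-section at z=3.25: (-1.94,5.08) (-4.35,1.45) (-5.08,-1.94) (-2.65,-6.77) (0.97,-4.35) (4.35,-0.24) (4.83,1.21)

t = z/height = 3.25/8 = 0.40625
s = 1 + (scale-1)·z/height = 1 + (1.2-1)·3.25/8 = 1.081250
θ = twist·z/height = -156°·3.25/8 = -63.3750° = -1.106102 rad
cos θ = 0.448149, sin θ = -0.893959 (intermediates below are computed at full precision and shown rounded to 5 d.p.)
v1: (-5,0.5) → rotate → (-1.79377,4.69387) → ×s → (-1.93951,5.07525) → (-1.94,5.08)
v2: (-3,-3) → rotate → (-4.02632,1.33743) → ×s → (-4.35346,1.44609) → (-4.35,1.45)
v3: (-0.5,-5) → rotate → (-4.69387,-1.79377) → ×s → (-5.07525,-1.93951) → (-5.08,-1.94)
v4: (4.5,-5) → rotate → (-2.45312,-6.26356) → ×s → (-2.65244,-6.77247) → (-2.65,-6.77)
v5: (4,-1) → rotate → (0.89864,-4.02398) → ×s → (0.97165,-4.35093) → (0.97,-4.35)
v6: (2,3.5) → rotate → (4.02515,-0.21940) → ×s → (4.35220,-0.23722) → (4.35,-0.24)
v7: (1,4.5) → rotate → (4.47096,1.12271) → ×s → (4.83423,1.21393) → (4.83,1.21)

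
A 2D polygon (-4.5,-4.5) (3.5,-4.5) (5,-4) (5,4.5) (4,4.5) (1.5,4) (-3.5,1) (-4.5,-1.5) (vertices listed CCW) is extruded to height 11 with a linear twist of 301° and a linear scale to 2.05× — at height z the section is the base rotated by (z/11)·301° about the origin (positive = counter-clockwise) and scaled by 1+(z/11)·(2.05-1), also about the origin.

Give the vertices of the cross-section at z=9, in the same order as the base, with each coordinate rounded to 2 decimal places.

Cross-section at z=9: (-4.29,11.03) (-10.28,-2.59) (-10.55,-5.52) (3.92,-11.88) (4.67,-10.17) (5.69,-5.55) (4.32,5.21) (0.81,8.78)

t = z/height = 9/11 = 0.818182
s = 1 + (scale-1)·z/height = 1 + (2.05-1)·9/11 = 1.859091
θ = twist·z/height = 301°·9/11 = 246.2727° = 4.298270 rad
cos θ = -0.402384, sin θ = -0.915471 (intermediates below are computed at full precision and shown rounded to 5 d.p.)
v1: (-4.5,-4.5) → rotate → (-2.30889,5.93035) → ×s → (-4.29244,11.02505) → (-4.29,11.03)
v2: (3.5,-4.5) → rotate → (-5.52796,-1.39342) → ×s → (-10.27699,-2.59050) → (-10.28,-2.59)
v3: (5,-4) → rotate → (-5.67380,-2.96782) → ×s → (-10.54811,-5.51745) → (-10.55,-5.52)
v4: (5,4.5) → rotate → (2.10770,-6.38808) → ×s → (3.91841,-11.87603) → (3.92,-11.88)
v5: (4,4.5) → rotate → (2.51009,-5.47261) → ×s → (4.66648,-10.17408) → (4.67,-10.17)
v6: (1.5,4) → rotate → (3.05831,-2.98274) → ×s → (5.68567,-5.54519) → (5.69,-5.55)
v7: (-3.5,1) → rotate → (2.32381,2.80177) → ×s → (4.32018,5.20874) → (4.32,5.21)
v8: (-4.5,-1.5) → rotate → (0.43752,4.72320) → ×s → (0.81339,8.78085) → (0.81,8.78)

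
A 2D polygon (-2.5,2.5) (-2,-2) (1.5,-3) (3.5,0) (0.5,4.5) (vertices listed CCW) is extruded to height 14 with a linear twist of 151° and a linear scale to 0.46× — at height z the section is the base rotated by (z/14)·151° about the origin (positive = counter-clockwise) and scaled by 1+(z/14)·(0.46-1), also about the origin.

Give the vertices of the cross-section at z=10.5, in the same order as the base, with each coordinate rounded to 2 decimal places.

Cross-section at z=10.5: (-0.78,-1.95) (1.56,-0.62) (1.29,1.52) (-0.82,1.91) (-2.58,-0.78)

t = z/height = 10.5/14 = 0.75
s = 1 + (scale-1)·z/height = 1 + (0.46-1)·10.5/14 = 0.595000
θ = twist·z/height = 151°·10.5/14 = 113.2500° = 1.976585 rad
cos θ = -0.394744, sin θ = 0.918791 (intermediates below are computed at full precision and shown rounded to 5 d.p.)
v1: (-2.5,2.5) → rotate → (-1.31012,-3.28384) → ×s → (-0.77952,-1.95388) → (-0.78,-1.95)
v2: (-2,-2) → rotate → (2.62707,-1.04809) → ×s → (1.56311,-0.62362) → (1.56,-0.62)
v3: (1.5,-3) → rotate → (2.16426,2.56242) → ×s → (1.28773,1.52464) → (1.29,1.52)
v4: (3.5,0) → rotate → (-1.38160,3.21577) → ×s → (-0.82205,1.91338) → (-0.82,1.91)
v5: (0.5,4.5) → rotate → (-4.33193,-1.31695) → ×s → (-2.57750,-0.78359) → (-2.58,-0.78)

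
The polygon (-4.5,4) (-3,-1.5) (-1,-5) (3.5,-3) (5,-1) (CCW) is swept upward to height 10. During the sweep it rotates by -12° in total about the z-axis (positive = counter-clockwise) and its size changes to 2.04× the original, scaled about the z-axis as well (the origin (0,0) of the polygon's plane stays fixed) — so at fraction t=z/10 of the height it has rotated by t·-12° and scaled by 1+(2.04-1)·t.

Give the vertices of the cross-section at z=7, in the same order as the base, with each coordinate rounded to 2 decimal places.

t = z/height = 7/10 = 0.7
s = 1 + (scale-1)·z/height = 1 + (2.04-1)·7/10 = 1.728000
θ = twist·z/height = -12°·7/10 = -8.4000° = -0.146608 rad
cos θ = 0.989272, sin θ = -0.146083 (intermediates below are computed at full precision and shown rounded to 5 d.p.)
v1: (-4.5,4) → rotate → (-3.86739,4.61446) → ×s → (-6.68286,7.97379) → (-6.68,7.97)
v2: (-3,-1.5) → rotate → (-3.18694,-1.04566) → ×s → (-5.50703,-1.80690) → (-5.51,-1.81)
v3: (-1,-5) → rotate → (-1.71969,-4.80028) → ×s → (-2.97162,-8.29488) → (-2.97,-8.29)
v4: (3.5,-3) → rotate → (3.02420,-3.47911) → ×s → (5.22582,-6.01190) → (5.23,-6.01)
v5: (5,-1) → rotate → (4.80028,-1.71969) → ×s → (8.29488,-2.97162) → (8.29,-2.97)

Cross-section at z=7: (-6.68,7.97) (-5.51,-1.81) (-2.97,-8.29) (5.23,-6.01) (8.29,-2.97)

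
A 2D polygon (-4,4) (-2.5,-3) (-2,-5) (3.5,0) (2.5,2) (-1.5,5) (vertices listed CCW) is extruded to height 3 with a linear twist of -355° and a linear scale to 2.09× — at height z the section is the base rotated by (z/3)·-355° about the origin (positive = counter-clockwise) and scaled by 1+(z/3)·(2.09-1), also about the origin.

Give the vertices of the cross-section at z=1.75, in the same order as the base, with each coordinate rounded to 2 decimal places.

t = z/height = 1.75/3 = 0.583333
s = 1 + (scale-1)·z/height = 1 + (2.09-1)·1.75/3 = 1.635833
θ = twist·z/height = -355°·1.75/3 = -207.0833° = -3.614286 rad
cos θ = -0.890345, sin θ = 0.455286 (intermediates below are computed at full precision and shown rounded to 5 d.p.)
v1: (-4,4) → rotate → (1.74024,-5.38252) → ×s → (2.84674,-8.80491) → (2.85,-8.80)
v2: (-2.5,-3) → rotate → (3.59172,1.53282) → ×s → (5.87546,2.50744) → (5.88,2.51)
v3: (-2,-5) → rotate → (4.05712,3.54115) → ×s → (6.63677,5.79274) → (6.64,5.79)
v4: (3.5,0) → rotate → (-3.11621,1.59350) → ×s → (-5.09760,2.60670) → (-5.10,2.61)
v5: (2.5,2) → rotate → (-3.13644,-0.64248) → ×s → (-5.13069,-1.05098) → (-5.13,-1.05)
v6: (-1.5,5) → rotate → (-0.94091,-5.13466) → ×s → (-1.53917,-8.39944) → (-1.54,-8.40)

Cross-section at z=1.75: (2.85,-8.80) (5.88,2.51) (6.64,5.79) (-5.10,2.61) (-5.13,-1.05) (-1.54,-8.40)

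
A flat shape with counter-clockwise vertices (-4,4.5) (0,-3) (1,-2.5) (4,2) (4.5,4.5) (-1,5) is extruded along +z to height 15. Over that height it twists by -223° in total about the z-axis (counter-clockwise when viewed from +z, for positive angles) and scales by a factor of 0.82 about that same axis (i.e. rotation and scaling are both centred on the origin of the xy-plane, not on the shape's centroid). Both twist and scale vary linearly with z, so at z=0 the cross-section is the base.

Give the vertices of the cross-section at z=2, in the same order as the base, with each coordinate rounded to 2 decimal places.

t = z/height = 2/15 = 0.133333
s = 1 + (scale-1)·z/height = 1 + (0.82-1)·2/15 = 0.976000
θ = twist·z/height = -223°·2/15 = -29.7333° = -0.518945 rad
cos θ = 0.868343, sin θ = -0.495964 (intermediates below are computed at full precision and shown rounded to 5 d.p.)
v1: (-4,4.5) → rotate → (-1.24153,5.89140) → ×s → (-1.21174,5.75001) → (-1.21,5.75)
v2: (0,-3) → rotate → (-1.48789,-2.60503) → ×s → (-1.45218,-2.54251) → (-1.45,-2.54)
v3: (1,-2.5) → rotate → (-0.37157,-2.66682) → ×s → (-0.36265,-2.60282) → (-0.36,-2.60)
v4: (4,2) → rotate → (4.46530,-0.24717) → ×s → (4.35813,-0.24124) → (4.36,-0.24)
v5: (4.5,4.5) → rotate → (6.13938,1.67571) → ×s → (5.99204,1.63549) → (5.99,1.64)
v6: (-1,5) → rotate → (1.61148,4.83768) → ×s → (1.57280,4.72158) → (1.57,4.72)

Cross-section at z=2: (-1.21,5.75) (-1.45,-2.54) (-0.36,-2.60) (4.36,-0.24) (5.99,1.64) (1.57,4.72)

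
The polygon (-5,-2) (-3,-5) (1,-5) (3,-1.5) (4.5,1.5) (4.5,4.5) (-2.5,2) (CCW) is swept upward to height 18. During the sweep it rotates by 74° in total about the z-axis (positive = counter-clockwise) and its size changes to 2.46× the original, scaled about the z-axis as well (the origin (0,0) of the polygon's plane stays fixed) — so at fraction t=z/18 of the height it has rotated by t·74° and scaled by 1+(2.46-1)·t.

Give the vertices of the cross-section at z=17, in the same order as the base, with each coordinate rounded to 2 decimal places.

Cross-section at z=17: (0.38,-12.81) (8.72,-10.79) (11.99,-1.86) (5.80,5.47) (0.33,11.28) (-6.37,13.73) (-6.51,-3.95)

t = z/height = 17/18 = 0.944444
s = 1 + (scale-1)·z/height = 1 + (2.46-1)·17/18 = 2.378889
θ = twist·z/height = 74°·17/18 = 69.8889° = 1.219791 rad
cos θ = 0.343842, sin θ = 0.939028 (intermediates below are computed at full precision and shown rounded to 5 d.p.)
v1: (-5,-2) → rotate → (0.15885,-5.38282) → ×s → (0.37788,-12.80513) → (0.38,-12.81)
v2: (-3,-5) → rotate → (3.66361,-4.53629) → ×s → (8.71533,-10.79133) → (8.72,-10.79)
v3: (1,-5) → rotate → (5.03898,-0.78018) → ×s → (11.98717,-1.85596) → (11.99,-1.86)
v4: (3,-1.5) → rotate → (2.44007,2.30132) → ×s → (5.80465,5.47458) → (5.80,5.47)
v5: (4.5,1.5) → rotate → (0.13875,4.74139) → ×s → (0.33006,11.27923) → (0.33,11.28)
v6: (4.5,4.5) → rotate → (-2.67834,5.77291) → ×s → (-6.37146,13.73312) → (-6.37,13.73)
v7: (-2.5,2) → rotate → (-2.73766,-1.65989) → ×s → (-6.51259,-3.94868) → (-6.51,-3.95)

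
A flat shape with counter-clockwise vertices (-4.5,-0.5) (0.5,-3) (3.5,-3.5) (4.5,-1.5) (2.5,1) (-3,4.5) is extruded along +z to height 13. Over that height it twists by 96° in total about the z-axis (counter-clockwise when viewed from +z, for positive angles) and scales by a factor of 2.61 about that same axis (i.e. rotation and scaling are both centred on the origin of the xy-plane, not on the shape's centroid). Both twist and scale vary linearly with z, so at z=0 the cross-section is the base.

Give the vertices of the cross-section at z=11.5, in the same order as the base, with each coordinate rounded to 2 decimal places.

t = z/height = 11.5/13 = 0.884615
s = 1 + (scale-1)·z/height = 1 + (2.61-1)·11.5/13 = 2.424231
θ = twist·z/height = 96°·11.5/13 = 84.9231° = 1.482187 rad
cos θ = 0.088493, sin θ = 0.996077 (intermediates below are computed at full precision and shown rounded to 5 d.p.)
v1: (-4.5,-0.5) → rotate → (0.09982,-4.52659) → ×s → (0.24199,-10.97350) → (0.24,-10.97)
v2: (0.5,-3) → rotate → (3.03248,0.23256) → ×s → (7.35142,0.56378) → (7.35,0.56)
v3: (3.5,-3.5) → rotate → (3.79599,3.17654) → ×s → (9.20237,7.70067) → (9.20,7.70)
v4: (4.5,-1.5) → rotate → (1.89233,4.34961) → ×s → (4.58745,10.54445) → (4.59,10.54)
v5: (2.5,1) → rotate → (-0.77484,2.57869) → ×s → (-1.87840,6.25133) → (-1.88,6.25)
v6: (-3,4.5) → rotate → (-4.74782,-2.59001) → ×s → (-11.50982,-6.27879) → (-11.51,-6.28)

Cross-section at z=11.5: (0.24,-10.97) (7.35,0.56) (9.20,7.70) (4.59,10.54) (-1.88,6.25) (-11.51,-6.28)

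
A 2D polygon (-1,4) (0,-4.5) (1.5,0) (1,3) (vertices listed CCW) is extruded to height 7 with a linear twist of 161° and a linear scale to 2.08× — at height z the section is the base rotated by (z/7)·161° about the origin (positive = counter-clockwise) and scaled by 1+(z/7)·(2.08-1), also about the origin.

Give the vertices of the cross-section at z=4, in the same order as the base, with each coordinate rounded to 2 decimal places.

Cross-section at z=4: (-6.41,-1.84) (7.27,0.25) (-0.08,2.42) (-4.90,1.45)

t = z/height = 4/7 = 0.571429
s = 1 + (scale-1)·z/height = 1 + (2.08-1)·4/7 = 1.617143
θ = twist·z/height = 161°·4/7 = 92.0000° = 1.605703 rad
cos θ = -0.034899, sin θ = 0.999391 (intermediates below are computed at full precision and shown rounded to 5 d.p.)
v1: (-1,4) → rotate → (-3.96266,-1.13899) → ×s → (-6.40819,-1.84191) → (-6.41,-1.84)
v2: (0,-4.5) → rotate → (4.49726,0.15705) → ×s → (7.27271,0.25397) → (7.27,0.25)
v3: (1.5,0) → rotate → (-0.05235,1.49909) → ×s → (-0.08466,2.42424) → (-0.08,2.42)
v4: (1,3) → rotate → (-3.03307,0.89469) → ×s → (-4.90491,1.44685) → (-4.90,1.45)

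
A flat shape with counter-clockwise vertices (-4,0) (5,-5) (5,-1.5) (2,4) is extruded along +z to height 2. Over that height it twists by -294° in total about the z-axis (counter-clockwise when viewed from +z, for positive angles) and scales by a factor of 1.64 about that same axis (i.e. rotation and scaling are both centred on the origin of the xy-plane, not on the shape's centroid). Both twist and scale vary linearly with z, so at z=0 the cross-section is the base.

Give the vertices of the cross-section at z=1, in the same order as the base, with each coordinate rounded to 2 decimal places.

Cross-section at z=1: (4.43,2.88) (-9.13,1.94) (-6.61,-1.93) (0.66,-5.87)

t = z/height = 1/2 = 0.5
s = 1 + (scale-1)·z/height = 1 + (1.64-1)·1/2 = 1.320000
θ = twist·z/height = -294°·1/2 = -147.0000° = -2.565634 rad
cos θ = -0.838671, sin θ = -0.544639 (intermediates below are computed at full precision and shown rounded to 5 d.p.)
v1: (-4,0) → rotate → (3.35468,2.17856) → ×s → (4.42818,2.87569) → (4.43,2.88)
v2: (5,-5) → rotate → (-6.91655,1.47016) → ×s → (-9.12984,1.94061) → (-9.13,1.94)
v3: (5,-1.5) → rotate → (-5.01031,-1.46519) → ×s → (-6.61361,-1.93405) → (-6.61,-1.93)
v4: (2,4) → rotate → (0.50122,-4.44396) → ×s → (0.66160,-5.86603) → (0.66,-5.87)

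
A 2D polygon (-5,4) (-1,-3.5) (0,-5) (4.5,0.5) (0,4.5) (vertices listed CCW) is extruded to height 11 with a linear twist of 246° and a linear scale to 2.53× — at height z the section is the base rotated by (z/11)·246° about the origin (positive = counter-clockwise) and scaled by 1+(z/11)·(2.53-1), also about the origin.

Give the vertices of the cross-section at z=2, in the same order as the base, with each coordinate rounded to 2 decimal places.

Cross-section at z=2: (-8.14,-0.87) (2.24,-4.08) (4.50,-4.54) (3.64,4.50) (-4.05,4.09)

t = z/height = 2/11 = 0.181818
s = 1 + (scale-1)·z/height = 1 + (2.53-1)·2/11 = 1.278182
θ = twist·z/height = 246°·2/11 = 44.7273° = 0.780638 rad
cos θ = 0.710465, sin θ = 0.703733 (intermediates below are computed at full precision and shown rounded to 5 d.p.)
v1: (-5,4) → rotate → (-6.36725,-0.67681) → ×s → (-8.13851,-0.86508) → (-8.14,-0.87)
v2: (-1,-3.5) → rotate → (1.75260,-3.19036) → ×s → (2.24014,-4.07786) → (2.24,-4.08)
v3: (0,-5) → rotate → (3.51866,-3.55232) → ×s → (4.49749,-4.54051) → (4.50,-4.54)
v4: (4.5,0.5) → rotate → (2.84522,3.52203) → ×s → (3.63671,4.50180) → (3.64,4.50)
v5: (0,4.5) → rotate → (-3.16680,3.19709) → ×s → (-4.04774,4.08646) → (-4.05,4.09)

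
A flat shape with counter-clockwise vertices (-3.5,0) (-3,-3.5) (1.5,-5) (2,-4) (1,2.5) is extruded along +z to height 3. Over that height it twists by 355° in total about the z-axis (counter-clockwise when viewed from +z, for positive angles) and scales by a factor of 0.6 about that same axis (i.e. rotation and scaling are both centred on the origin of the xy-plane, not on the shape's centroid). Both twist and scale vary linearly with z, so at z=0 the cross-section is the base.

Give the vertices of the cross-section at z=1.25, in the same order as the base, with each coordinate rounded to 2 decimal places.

Cross-section at z=1.25: (2.47,-1.55) (3.67,1.14) (1.15,4.19) (0.36,3.71) (-1.81,-1.32)

t = z/height = 1.25/3 = 0.416667
s = 1 + (scale-1)·z/height = 1 + (0.6-1)·1.25/3 = 0.833333
θ = twist·z/height = 355°·1.25/3 = 147.9167° = 2.581633 rad
cos θ = -0.847276, sin θ = 0.531152 (intermediates below are computed at full precision and shown rounded to 5 d.p.)
v1: (-3.5,0) → rotate → (2.96547,-1.85903) → ×s → (2.47122,-1.54919) → (2.47,-1.55)
v2: (-3,-3.5) → rotate → (4.40086,1.37201) → ×s → (3.66738,1.14334) → (3.67,1.14)
v3: (1.5,-5) → rotate → (1.38485,5.03311) → ×s → (1.15404,4.19426) → (1.15,4.19)
v4: (2,-4) → rotate → (0.43006,4.45141) → ×s → (0.35838,3.70951) → (0.36,3.71)
v5: (1,2.5) → rotate → (-2.17516,-1.58704) → ×s → (-1.81263,-1.32253) → (-1.81,-1.32)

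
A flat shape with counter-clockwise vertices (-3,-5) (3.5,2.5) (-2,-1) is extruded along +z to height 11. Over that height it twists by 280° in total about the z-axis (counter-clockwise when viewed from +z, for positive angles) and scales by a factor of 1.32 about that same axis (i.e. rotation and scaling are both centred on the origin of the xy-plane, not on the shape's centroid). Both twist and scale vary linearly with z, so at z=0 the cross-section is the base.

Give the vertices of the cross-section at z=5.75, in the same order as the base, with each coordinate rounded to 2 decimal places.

Cross-section at z=5.75: (6.15,2.92) (-5.02,-0.17) (2.59,-0.32)

t = z/height = 5.75/11 = 0.522727
s = 1 + (scale-1)·z/height = 1 + (1.32-1)·5.75/11 = 1.167273
θ = twist·z/height = 280°·5.75/11 = 146.3636° = 2.554527 rad
cos θ = -0.832570, sin θ = 0.553920 (intermediates below are computed at full precision and shown rounded to 5 d.p.)
v1: (-3,-5) → rotate → (5.26731,2.50109) → ×s → (6.14839,2.91945) → (6.15,2.92)
v2: (3.5,2.5) → rotate → (-4.29879,-0.14270) → ×s → (-5.01787,-0.16657) → (-5.02,-0.17)
v3: (-2,-1) → rotate → (2.21906,-0.27527) → ×s → (2.59025,-0.32132) → (2.59,-0.32)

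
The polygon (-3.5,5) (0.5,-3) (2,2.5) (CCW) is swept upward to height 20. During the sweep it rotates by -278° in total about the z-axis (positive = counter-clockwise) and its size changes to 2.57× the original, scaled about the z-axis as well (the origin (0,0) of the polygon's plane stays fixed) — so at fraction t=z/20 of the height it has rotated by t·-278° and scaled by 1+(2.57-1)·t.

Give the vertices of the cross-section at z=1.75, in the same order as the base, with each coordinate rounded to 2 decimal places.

Cross-section at z=1.75: (-1.28,6.82) (-0.89,-3.34) (3.24,1.65)

t = z/height = 1.75/20 = 0.0875
s = 1 + (scale-1)·z/height = 1 + (2.57-1)·1.75/20 = 1.137375
θ = twist·z/height = -278°·1.75/20 = -24.3250° = -0.424551 rad
cos θ = 0.911224, sin θ = -0.411912 (intermediates below are computed at full precision and shown rounded to 5 d.p.)
v1: (-3.5,5) → rotate → (-1.12972,5.99781) → ×s → (-1.28492,6.82176) → (-1.28,6.82)
v2: (0.5,-3) → rotate → (-0.78012,-2.93963) → ×s → (-0.88729,-3.34346) → (-0.89,-3.34)
v3: (2,2.5) → rotate → (2.85223,1.45424) → ×s → (3.24405,1.65401) → (3.24,1.65)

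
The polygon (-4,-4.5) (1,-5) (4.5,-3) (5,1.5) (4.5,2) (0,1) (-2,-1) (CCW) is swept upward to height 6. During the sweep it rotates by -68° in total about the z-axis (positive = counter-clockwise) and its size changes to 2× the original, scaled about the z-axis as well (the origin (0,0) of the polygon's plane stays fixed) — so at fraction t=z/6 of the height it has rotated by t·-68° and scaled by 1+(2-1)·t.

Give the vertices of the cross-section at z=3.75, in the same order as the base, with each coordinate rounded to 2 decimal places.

Cross-section at z=3.75: (-9.73,-1.00) (-4.29,-7.09) (2.10,-8.53) (7.64,-3.69) (7.59,-2.54) (1.10,1.20) (-3.49,1.00)

t = z/height = 3.75/6 = 0.625
s = 1 + (scale-1)·z/height = 1 + (2-1)·3.75/6 = 1.625000
θ = twist·z/height = -68°·3.75/6 = -42.5000° = -0.741765 rad
cos θ = 0.737277, sin θ = -0.675590 (intermediates below are computed at full precision and shown rounded to 5 d.p.)
v1: (-4,-4.5) → rotate → (-5.98927,-0.61539) → ×s → (-9.73256,-1.00000) → (-9.73,-1.00)
v2: (1,-5) → rotate → (-2.64067,-4.36198) → ×s → (-4.29109,-7.08821) → (-4.29,-7.09)
v3: (4.5,-3) → rotate → (1.29098,-5.25199) → ×s → (2.09784,-8.53448) → (2.10,-8.53)
v4: (5,1.5) → rotate → (4.69977,-2.27204) → ×s → (7.63713,-3.69206) → (7.64,-3.69)
v5: (4.5,2) → rotate → (4.66893,-1.56560) → ×s → (7.58701,-2.54410) → (7.59,-2.54)
v6: (0,1) → rotate → (0.67559,0.73728) → ×s → (1.09783,1.19808) → (1.10,1.20)
v7: (-2,-1) → rotate → (-2.15014,0.61390) → ×s → (-3.49399,0.99759) → (-3.49,1.00)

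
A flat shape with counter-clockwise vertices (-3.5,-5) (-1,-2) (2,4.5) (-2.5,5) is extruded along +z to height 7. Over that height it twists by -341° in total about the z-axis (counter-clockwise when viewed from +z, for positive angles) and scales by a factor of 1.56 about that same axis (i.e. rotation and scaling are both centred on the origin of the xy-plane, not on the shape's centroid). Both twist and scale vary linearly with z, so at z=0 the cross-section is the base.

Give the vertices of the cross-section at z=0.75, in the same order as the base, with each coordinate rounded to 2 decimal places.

t = z/height = 0.75/7 = 0.107143
s = 1 + (scale-1)·z/height = 1 + (1.56-1)·0.75/7 = 1.060000
θ = twist·z/height = -341°·0.75/7 = -36.5357° = -0.637669 rad
cos θ = 0.803486, sin θ = -0.595324 (intermediates below are computed at full precision and shown rounded to 5 d.p.)
v1: (-3.5,-5) → rotate → (-5.78882,-1.93380) → ×s → (-6.13615,-2.04982) → (-6.14,-2.05)
v2: (-1,-2) → rotate → (-1.99413,-1.01165) → ×s → (-2.11378,-1.07235) → (-2.11,-1.07)
v3: (2,4.5) → rotate → (4.28593,2.42504) → ×s → (4.54308,2.57054) → (4.54,2.57)
v4: (-2.5,5) → rotate → (0.96790,5.50574) → ×s → (1.02598,5.83608) → (1.03,5.84)

Cross-section at z=0.75: (-6.14,-2.05) (-2.11,-1.07) (4.54,2.57) (1.03,5.84)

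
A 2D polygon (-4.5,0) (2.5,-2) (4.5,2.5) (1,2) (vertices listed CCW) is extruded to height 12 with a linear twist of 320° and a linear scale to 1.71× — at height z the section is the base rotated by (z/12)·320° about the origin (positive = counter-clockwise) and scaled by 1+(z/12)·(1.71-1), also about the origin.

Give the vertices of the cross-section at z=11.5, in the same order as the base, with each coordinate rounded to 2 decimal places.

t = z/height = 11.5/12 = 0.958333
s = 1 + (scale-1)·z/height = 1 + (1.71-1)·11.5/12 = 1.680417
θ = twist·z/height = 320°·11.5/12 = 306.6667° = 5.352343 rad
cos θ = 0.597159, sin θ = -0.802123 (intermediates below are computed at full precision and shown rounded to 5 d.p.)
v1: (-4.5,0) → rotate → (-2.68721,3.60955) → ×s → (-4.51564,6.06556) → (-4.52,6.07)
v2: (2.5,-2) → rotate → (-0.11135,-3.19963) → ×s → (-0.18711,-5.37670) → (-0.19,-5.38)
v3: (4.5,2.5) → rotate → (4.69252,-2.11666) → ×s → (7.88539,-3.55687) → (7.89,-3.56)
v4: (1,2) → rotate → (2.20140,0.39219) → ×s → (3.69928,0.65905) → (3.70,0.66)

Cross-section at z=11.5: (-4.52,6.07) (-0.19,-5.38) (7.89,-3.56) (3.70,0.66)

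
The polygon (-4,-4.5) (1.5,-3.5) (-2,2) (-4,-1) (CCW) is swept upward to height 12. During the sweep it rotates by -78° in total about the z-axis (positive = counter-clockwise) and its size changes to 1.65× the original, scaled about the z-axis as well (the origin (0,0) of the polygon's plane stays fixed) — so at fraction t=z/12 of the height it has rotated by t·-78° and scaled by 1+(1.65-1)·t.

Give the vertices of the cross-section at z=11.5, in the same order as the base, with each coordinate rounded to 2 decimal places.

Cross-section at z=11.5: (-8.75,4.34) (-4.84,-3.84) (2.28,3.99) (-3.27,5.84)

t = z/height = 11.5/12 = 0.958333
s = 1 + (scale-1)·z/height = 1 + (1.65-1)·11.5/12 = 1.622917
θ = twist·z/height = -78°·11.5/12 = -74.7500° = -1.304634 rad
cos θ = 0.263031, sin θ = -0.964787 (intermediates below are computed at full precision and shown rounded to 5 d.p.)
v1: (-4,-4.5) → rotate → (-5.39367,2.67551) → ×s → (-8.75347,4.34213) → (-8.75,4.34)
v2: (1.5,-3.5) → rotate → (-2.98221,-2.36779) → ×s → (-4.83988,-3.84273) → (-4.84,-3.84)
v3: (-2,2) → rotate → (1.40351,2.45564) → ×s → (2.27778,3.98529) → (2.28,3.99)
v4: (-4,-1) → rotate → (-2.01691,3.59612) → ×s → (-3.27328,5.83620) → (-3.27,5.84)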